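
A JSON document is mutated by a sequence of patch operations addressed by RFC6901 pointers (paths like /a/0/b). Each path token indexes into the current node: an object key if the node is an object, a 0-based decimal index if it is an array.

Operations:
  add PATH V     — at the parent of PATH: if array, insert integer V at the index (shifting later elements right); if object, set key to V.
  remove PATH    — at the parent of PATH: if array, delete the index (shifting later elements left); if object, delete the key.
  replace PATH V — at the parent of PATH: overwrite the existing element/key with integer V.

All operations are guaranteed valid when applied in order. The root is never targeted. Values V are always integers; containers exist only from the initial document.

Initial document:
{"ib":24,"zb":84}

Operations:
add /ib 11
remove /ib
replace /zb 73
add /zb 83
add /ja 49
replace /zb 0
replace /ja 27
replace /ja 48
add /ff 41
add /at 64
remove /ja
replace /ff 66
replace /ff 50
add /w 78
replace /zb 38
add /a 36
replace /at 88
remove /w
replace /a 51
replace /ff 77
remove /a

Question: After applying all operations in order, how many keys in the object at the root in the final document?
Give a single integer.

After op 1 (add /ib 11): {"ib":11,"zb":84}
After op 2 (remove /ib): {"zb":84}
After op 3 (replace /zb 73): {"zb":73}
After op 4 (add /zb 83): {"zb":83}
After op 5 (add /ja 49): {"ja":49,"zb":83}
After op 6 (replace /zb 0): {"ja":49,"zb":0}
After op 7 (replace /ja 27): {"ja":27,"zb":0}
After op 8 (replace /ja 48): {"ja":48,"zb":0}
After op 9 (add /ff 41): {"ff":41,"ja":48,"zb":0}
After op 10 (add /at 64): {"at":64,"ff":41,"ja":48,"zb":0}
After op 11 (remove /ja): {"at":64,"ff":41,"zb":0}
After op 12 (replace /ff 66): {"at":64,"ff":66,"zb":0}
After op 13 (replace /ff 50): {"at":64,"ff":50,"zb":0}
After op 14 (add /w 78): {"at":64,"ff":50,"w":78,"zb":0}
After op 15 (replace /zb 38): {"at":64,"ff":50,"w":78,"zb":38}
After op 16 (add /a 36): {"a":36,"at":64,"ff":50,"w":78,"zb":38}
After op 17 (replace /at 88): {"a":36,"at":88,"ff":50,"w":78,"zb":38}
After op 18 (remove /w): {"a":36,"at":88,"ff":50,"zb":38}
After op 19 (replace /a 51): {"a":51,"at":88,"ff":50,"zb":38}
After op 20 (replace /ff 77): {"a":51,"at":88,"ff":77,"zb":38}
After op 21 (remove /a): {"at":88,"ff":77,"zb":38}
Size at the root: 3

Answer: 3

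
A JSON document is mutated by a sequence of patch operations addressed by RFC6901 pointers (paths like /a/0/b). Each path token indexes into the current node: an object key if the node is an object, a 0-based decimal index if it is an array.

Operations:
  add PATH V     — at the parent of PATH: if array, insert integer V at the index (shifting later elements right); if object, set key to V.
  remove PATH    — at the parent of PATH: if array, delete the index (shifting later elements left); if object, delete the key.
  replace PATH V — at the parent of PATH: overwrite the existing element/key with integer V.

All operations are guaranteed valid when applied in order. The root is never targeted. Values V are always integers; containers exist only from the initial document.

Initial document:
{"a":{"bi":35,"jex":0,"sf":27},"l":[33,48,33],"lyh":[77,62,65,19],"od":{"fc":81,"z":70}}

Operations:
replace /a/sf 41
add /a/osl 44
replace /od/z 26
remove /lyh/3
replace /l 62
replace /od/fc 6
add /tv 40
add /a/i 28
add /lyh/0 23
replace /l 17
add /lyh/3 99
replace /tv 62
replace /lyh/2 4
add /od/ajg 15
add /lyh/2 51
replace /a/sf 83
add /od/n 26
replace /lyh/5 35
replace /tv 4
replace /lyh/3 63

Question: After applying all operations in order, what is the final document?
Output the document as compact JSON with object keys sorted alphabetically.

After op 1 (replace /a/sf 41): {"a":{"bi":35,"jex":0,"sf":41},"l":[33,48,33],"lyh":[77,62,65,19],"od":{"fc":81,"z":70}}
After op 2 (add /a/osl 44): {"a":{"bi":35,"jex":0,"osl":44,"sf":41},"l":[33,48,33],"lyh":[77,62,65,19],"od":{"fc":81,"z":70}}
After op 3 (replace /od/z 26): {"a":{"bi":35,"jex":0,"osl":44,"sf":41},"l":[33,48,33],"lyh":[77,62,65,19],"od":{"fc":81,"z":26}}
After op 4 (remove /lyh/3): {"a":{"bi":35,"jex":0,"osl":44,"sf":41},"l":[33,48,33],"lyh":[77,62,65],"od":{"fc":81,"z":26}}
After op 5 (replace /l 62): {"a":{"bi":35,"jex":0,"osl":44,"sf":41},"l":62,"lyh":[77,62,65],"od":{"fc":81,"z":26}}
After op 6 (replace /od/fc 6): {"a":{"bi":35,"jex":0,"osl":44,"sf":41},"l":62,"lyh":[77,62,65],"od":{"fc":6,"z":26}}
After op 7 (add /tv 40): {"a":{"bi":35,"jex":0,"osl":44,"sf":41},"l":62,"lyh":[77,62,65],"od":{"fc":6,"z":26},"tv":40}
After op 8 (add /a/i 28): {"a":{"bi":35,"i":28,"jex":0,"osl":44,"sf":41},"l":62,"lyh":[77,62,65],"od":{"fc":6,"z":26},"tv":40}
After op 9 (add /lyh/0 23): {"a":{"bi":35,"i":28,"jex":0,"osl":44,"sf":41},"l":62,"lyh":[23,77,62,65],"od":{"fc":6,"z":26},"tv":40}
After op 10 (replace /l 17): {"a":{"bi":35,"i":28,"jex":0,"osl":44,"sf":41},"l":17,"lyh":[23,77,62,65],"od":{"fc":6,"z":26},"tv":40}
After op 11 (add /lyh/3 99): {"a":{"bi":35,"i":28,"jex":0,"osl":44,"sf":41},"l":17,"lyh":[23,77,62,99,65],"od":{"fc":6,"z":26},"tv":40}
After op 12 (replace /tv 62): {"a":{"bi":35,"i":28,"jex":0,"osl":44,"sf":41},"l":17,"lyh":[23,77,62,99,65],"od":{"fc":6,"z":26},"tv":62}
After op 13 (replace /lyh/2 4): {"a":{"bi":35,"i":28,"jex":0,"osl":44,"sf":41},"l":17,"lyh":[23,77,4,99,65],"od":{"fc":6,"z":26},"tv":62}
After op 14 (add /od/ajg 15): {"a":{"bi":35,"i":28,"jex":0,"osl":44,"sf":41},"l":17,"lyh":[23,77,4,99,65],"od":{"ajg":15,"fc":6,"z":26},"tv":62}
After op 15 (add /lyh/2 51): {"a":{"bi":35,"i":28,"jex":0,"osl":44,"sf":41},"l":17,"lyh":[23,77,51,4,99,65],"od":{"ajg":15,"fc":6,"z":26},"tv":62}
After op 16 (replace /a/sf 83): {"a":{"bi":35,"i":28,"jex":0,"osl":44,"sf":83},"l":17,"lyh":[23,77,51,4,99,65],"od":{"ajg":15,"fc":6,"z":26},"tv":62}
After op 17 (add /od/n 26): {"a":{"bi":35,"i":28,"jex":0,"osl":44,"sf":83},"l":17,"lyh":[23,77,51,4,99,65],"od":{"ajg":15,"fc":6,"n":26,"z":26},"tv":62}
After op 18 (replace /lyh/5 35): {"a":{"bi":35,"i":28,"jex":0,"osl":44,"sf":83},"l":17,"lyh":[23,77,51,4,99,35],"od":{"ajg":15,"fc":6,"n":26,"z":26},"tv":62}
After op 19 (replace /tv 4): {"a":{"bi":35,"i":28,"jex":0,"osl":44,"sf":83},"l":17,"lyh":[23,77,51,4,99,35],"od":{"ajg":15,"fc":6,"n":26,"z":26},"tv":4}
After op 20 (replace /lyh/3 63): {"a":{"bi":35,"i":28,"jex":0,"osl":44,"sf":83},"l":17,"lyh":[23,77,51,63,99,35],"od":{"ajg":15,"fc":6,"n":26,"z":26},"tv":4}

Answer: {"a":{"bi":35,"i":28,"jex":0,"osl":44,"sf":83},"l":17,"lyh":[23,77,51,63,99,35],"od":{"ajg":15,"fc":6,"n":26,"z":26},"tv":4}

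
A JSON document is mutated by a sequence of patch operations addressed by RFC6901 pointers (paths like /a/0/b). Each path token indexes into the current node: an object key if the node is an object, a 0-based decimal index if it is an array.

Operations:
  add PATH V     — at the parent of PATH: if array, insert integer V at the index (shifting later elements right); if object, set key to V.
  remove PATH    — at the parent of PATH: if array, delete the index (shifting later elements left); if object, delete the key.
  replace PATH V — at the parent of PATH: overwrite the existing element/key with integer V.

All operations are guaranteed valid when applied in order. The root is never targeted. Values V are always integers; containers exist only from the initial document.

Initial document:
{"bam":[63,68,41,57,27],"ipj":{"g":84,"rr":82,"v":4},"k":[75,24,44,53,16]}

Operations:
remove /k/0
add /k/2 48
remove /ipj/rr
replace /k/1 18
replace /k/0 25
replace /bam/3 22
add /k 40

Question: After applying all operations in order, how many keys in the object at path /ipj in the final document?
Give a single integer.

Answer: 2

Derivation:
After op 1 (remove /k/0): {"bam":[63,68,41,57,27],"ipj":{"g":84,"rr":82,"v":4},"k":[24,44,53,16]}
After op 2 (add /k/2 48): {"bam":[63,68,41,57,27],"ipj":{"g":84,"rr":82,"v":4},"k":[24,44,48,53,16]}
After op 3 (remove /ipj/rr): {"bam":[63,68,41,57,27],"ipj":{"g":84,"v":4},"k":[24,44,48,53,16]}
After op 4 (replace /k/1 18): {"bam":[63,68,41,57,27],"ipj":{"g":84,"v":4},"k":[24,18,48,53,16]}
After op 5 (replace /k/0 25): {"bam":[63,68,41,57,27],"ipj":{"g":84,"v":4},"k":[25,18,48,53,16]}
After op 6 (replace /bam/3 22): {"bam":[63,68,41,22,27],"ipj":{"g":84,"v":4},"k":[25,18,48,53,16]}
After op 7 (add /k 40): {"bam":[63,68,41,22,27],"ipj":{"g":84,"v":4},"k":40}
Size at path /ipj: 2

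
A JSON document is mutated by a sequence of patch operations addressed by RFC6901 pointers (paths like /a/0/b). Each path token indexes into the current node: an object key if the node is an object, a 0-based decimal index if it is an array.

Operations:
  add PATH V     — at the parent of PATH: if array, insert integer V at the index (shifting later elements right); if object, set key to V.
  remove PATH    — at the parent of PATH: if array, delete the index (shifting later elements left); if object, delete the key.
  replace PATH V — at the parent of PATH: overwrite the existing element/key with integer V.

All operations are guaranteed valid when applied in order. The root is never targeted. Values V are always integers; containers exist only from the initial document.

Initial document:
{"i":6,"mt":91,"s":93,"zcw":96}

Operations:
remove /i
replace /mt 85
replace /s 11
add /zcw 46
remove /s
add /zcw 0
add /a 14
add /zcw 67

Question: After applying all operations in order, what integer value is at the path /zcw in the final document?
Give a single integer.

After op 1 (remove /i): {"mt":91,"s":93,"zcw":96}
After op 2 (replace /mt 85): {"mt":85,"s":93,"zcw":96}
After op 3 (replace /s 11): {"mt":85,"s":11,"zcw":96}
After op 4 (add /zcw 46): {"mt":85,"s":11,"zcw":46}
After op 5 (remove /s): {"mt":85,"zcw":46}
After op 6 (add /zcw 0): {"mt":85,"zcw":0}
After op 7 (add /a 14): {"a":14,"mt":85,"zcw":0}
After op 8 (add /zcw 67): {"a":14,"mt":85,"zcw":67}
Value at /zcw: 67

Answer: 67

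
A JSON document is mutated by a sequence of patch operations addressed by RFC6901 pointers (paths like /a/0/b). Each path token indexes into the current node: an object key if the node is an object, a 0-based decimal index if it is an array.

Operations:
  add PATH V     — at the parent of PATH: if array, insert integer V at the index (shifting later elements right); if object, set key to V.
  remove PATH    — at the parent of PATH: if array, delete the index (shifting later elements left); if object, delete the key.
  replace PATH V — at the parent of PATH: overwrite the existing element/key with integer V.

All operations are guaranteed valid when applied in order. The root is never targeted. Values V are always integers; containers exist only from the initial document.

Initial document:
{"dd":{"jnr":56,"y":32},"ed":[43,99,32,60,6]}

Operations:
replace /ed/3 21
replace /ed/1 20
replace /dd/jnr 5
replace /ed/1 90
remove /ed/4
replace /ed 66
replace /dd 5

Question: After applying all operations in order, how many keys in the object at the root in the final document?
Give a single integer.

Answer: 2

Derivation:
After op 1 (replace /ed/3 21): {"dd":{"jnr":56,"y":32},"ed":[43,99,32,21,6]}
After op 2 (replace /ed/1 20): {"dd":{"jnr":56,"y":32},"ed":[43,20,32,21,6]}
After op 3 (replace /dd/jnr 5): {"dd":{"jnr":5,"y":32},"ed":[43,20,32,21,6]}
After op 4 (replace /ed/1 90): {"dd":{"jnr":5,"y":32},"ed":[43,90,32,21,6]}
After op 5 (remove /ed/4): {"dd":{"jnr":5,"y":32},"ed":[43,90,32,21]}
After op 6 (replace /ed 66): {"dd":{"jnr":5,"y":32},"ed":66}
After op 7 (replace /dd 5): {"dd":5,"ed":66}
Size at the root: 2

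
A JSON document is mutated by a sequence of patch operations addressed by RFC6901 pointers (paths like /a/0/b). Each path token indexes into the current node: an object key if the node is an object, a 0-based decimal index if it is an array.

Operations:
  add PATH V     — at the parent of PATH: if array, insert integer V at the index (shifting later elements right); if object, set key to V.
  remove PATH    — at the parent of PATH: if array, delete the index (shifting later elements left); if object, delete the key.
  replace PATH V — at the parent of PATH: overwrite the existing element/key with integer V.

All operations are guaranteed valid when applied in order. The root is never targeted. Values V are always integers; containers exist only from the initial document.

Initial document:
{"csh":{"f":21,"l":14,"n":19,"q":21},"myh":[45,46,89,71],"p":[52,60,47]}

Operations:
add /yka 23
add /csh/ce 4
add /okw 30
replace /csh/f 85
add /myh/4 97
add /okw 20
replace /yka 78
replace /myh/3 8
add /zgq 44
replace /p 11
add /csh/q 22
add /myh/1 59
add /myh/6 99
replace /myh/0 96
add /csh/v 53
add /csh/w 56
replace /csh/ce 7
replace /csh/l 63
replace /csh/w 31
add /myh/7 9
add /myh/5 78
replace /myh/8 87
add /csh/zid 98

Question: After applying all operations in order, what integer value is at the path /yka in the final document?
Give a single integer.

Answer: 78

Derivation:
After op 1 (add /yka 23): {"csh":{"f":21,"l":14,"n":19,"q":21},"myh":[45,46,89,71],"p":[52,60,47],"yka":23}
After op 2 (add /csh/ce 4): {"csh":{"ce":4,"f":21,"l":14,"n":19,"q":21},"myh":[45,46,89,71],"p":[52,60,47],"yka":23}
After op 3 (add /okw 30): {"csh":{"ce":4,"f":21,"l":14,"n":19,"q":21},"myh":[45,46,89,71],"okw":30,"p":[52,60,47],"yka":23}
After op 4 (replace /csh/f 85): {"csh":{"ce":4,"f":85,"l":14,"n":19,"q":21},"myh":[45,46,89,71],"okw":30,"p":[52,60,47],"yka":23}
After op 5 (add /myh/4 97): {"csh":{"ce":4,"f":85,"l":14,"n":19,"q":21},"myh":[45,46,89,71,97],"okw":30,"p":[52,60,47],"yka":23}
After op 6 (add /okw 20): {"csh":{"ce":4,"f":85,"l":14,"n":19,"q":21},"myh":[45,46,89,71,97],"okw":20,"p":[52,60,47],"yka":23}
After op 7 (replace /yka 78): {"csh":{"ce":4,"f":85,"l":14,"n":19,"q":21},"myh":[45,46,89,71,97],"okw":20,"p":[52,60,47],"yka":78}
After op 8 (replace /myh/3 8): {"csh":{"ce":4,"f":85,"l":14,"n":19,"q":21},"myh":[45,46,89,8,97],"okw":20,"p":[52,60,47],"yka":78}
After op 9 (add /zgq 44): {"csh":{"ce":4,"f":85,"l":14,"n":19,"q":21},"myh":[45,46,89,8,97],"okw":20,"p":[52,60,47],"yka":78,"zgq":44}
After op 10 (replace /p 11): {"csh":{"ce":4,"f":85,"l":14,"n":19,"q":21},"myh":[45,46,89,8,97],"okw":20,"p":11,"yka":78,"zgq":44}
After op 11 (add /csh/q 22): {"csh":{"ce":4,"f":85,"l":14,"n":19,"q":22},"myh":[45,46,89,8,97],"okw":20,"p":11,"yka":78,"zgq":44}
After op 12 (add /myh/1 59): {"csh":{"ce":4,"f":85,"l":14,"n":19,"q":22},"myh":[45,59,46,89,8,97],"okw":20,"p":11,"yka":78,"zgq":44}
After op 13 (add /myh/6 99): {"csh":{"ce":4,"f":85,"l":14,"n":19,"q":22},"myh":[45,59,46,89,8,97,99],"okw":20,"p":11,"yka":78,"zgq":44}
After op 14 (replace /myh/0 96): {"csh":{"ce":4,"f":85,"l":14,"n":19,"q":22},"myh":[96,59,46,89,8,97,99],"okw":20,"p":11,"yka":78,"zgq":44}
After op 15 (add /csh/v 53): {"csh":{"ce":4,"f":85,"l":14,"n":19,"q":22,"v":53},"myh":[96,59,46,89,8,97,99],"okw":20,"p":11,"yka":78,"zgq":44}
After op 16 (add /csh/w 56): {"csh":{"ce":4,"f":85,"l":14,"n":19,"q":22,"v":53,"w":56},"myh":[96,59,46,89,8,97,99],"okw":20,"p":11,"yka":78,"zgq":44}
After op 17 (replace /csh/ce 7): {"csh":{"ce":7,"f":85,"l":14,"n":19,"q":22,"v":53,"w":56},"myh":[96,59,46,89,8,97,99],"okw":20,"p":11,"yka":78,"zgq":44}
After op 18 (replace /csh/l 63): {"csh":{"ce":7,"f":85,"l":63,"n":19,"q":22,"v":53,"w":56},"myh":[96,59,46,89,8,97,99],"okw":20,"p":11,"yka":78,"zgq":44}
After op 19 (replace /csh/w 31): {"csh":{"ce":7,"f":85,"l":63,"n":19,"q":22,"v":53,"w":31},"myh":[96,59,46,89,8,97,99],"okw":20,"p":11,"yka":78,"zgq":44}
After op 20 (add /myh/7 9): {"csh":{"ce":7,"f":85,"l":63,"n":19,"q":22,"v":53,"w":31},"myh":[96,59,46,89,8,97,99,9],"okw":20,"p":11,"yka":78,"zgq":44}
After op 21 (add /myh/5 78): {"csh":{"ce":7,"f":85,"l":63,"n":19,"q":22,"v":53,"w":31},"myh":[96,59,46,89,8,78,97,99,9],"okw":20,"p":11,"yka":78,"zgq":44}
After op 22 (replace /myh/8 87): {"csh":{"ce":7,"f":85,"l":63,"n":19,"q":22,"v":53,"w":31},"myh":[96,59,46,89,8,78,97,99,87],"okw":20,"p":11,"yka":78,"zgq":44}
After op 23 (add /csh/zid 98): {"csh":{"ce":7,"f":85,"l":63,"n":19,"q":22,"v":53,"w":31,"zid":98},"myh":[96,59,46,89,8,78,97,99,87],"okw":20,"p":11,"yka":78,"zgq":44}
Value at /yka: 78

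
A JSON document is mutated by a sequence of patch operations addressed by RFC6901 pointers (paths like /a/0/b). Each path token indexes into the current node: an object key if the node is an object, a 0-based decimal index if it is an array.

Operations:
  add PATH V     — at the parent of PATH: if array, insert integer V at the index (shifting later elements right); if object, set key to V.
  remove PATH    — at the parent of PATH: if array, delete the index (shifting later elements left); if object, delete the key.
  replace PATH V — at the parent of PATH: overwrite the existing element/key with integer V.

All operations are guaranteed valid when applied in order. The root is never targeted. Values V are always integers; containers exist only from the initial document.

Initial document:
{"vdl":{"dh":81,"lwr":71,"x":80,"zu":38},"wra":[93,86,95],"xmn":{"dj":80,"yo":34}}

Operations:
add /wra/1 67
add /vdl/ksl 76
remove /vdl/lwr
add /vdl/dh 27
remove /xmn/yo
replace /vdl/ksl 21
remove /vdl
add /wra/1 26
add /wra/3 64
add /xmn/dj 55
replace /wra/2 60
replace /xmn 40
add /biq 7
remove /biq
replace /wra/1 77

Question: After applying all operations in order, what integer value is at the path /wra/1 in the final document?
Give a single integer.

After op 1 (add /wra/1 67): {"vdl":{"dh":81,"lwr":71,"x":80,"zu":38},"wra":[93,67,86,95],"xmn":{"dj":80,"yo":34}}
After op 2 (add /vdl/ksl 76): {"vdl":{"dh":81,"ksl":76,"lwr":71,"x":80,"zu":38},"wra":[93,67,86,95],"xmn":{"dj":80,"yo":34}}
After op 3 (remove /vdl/lwr): {"vdl":{"dh":81,"ksl":76,"x":80,"zu":38},"wra":[93,67,86,95],"xmn":{"dj":80,"yo":34}}
After op 4 (add /vdl/dh 27): {"vdl":{"dh":27,"ksl":76,"x":80,"zu":38},"wra":[93,67,86,95],"xmn":{"dj":80,"yo":34}}
After op 5 (remove /xmn/yo): {"vdl":{"dh":27,"ksl":76,"x":80,"zu":38},"wra":[93,67,86,95],"xmn":{"dj":80}}
After op 6 (replace /vdl/ksl 21): {"vdl":{"dh":27,"ksl":21,"x":80,"zu":38},"wra":[93,67,86,95],"xmn":{"dj":80}}
After op 7 (remove /vdl): {"wra":[93,67,86,95],"xmn":{"dj":80}}
After op 8 (add /wra/1 26): {"wra":[93,26,67,86,95],"xmn":{"dj":80}}
After op 9 (add /wra/3 64): {"wra":[93,26,67,64,86,95],"xmn":{"dj":80}}
After op 10 (add /xmn/dj 55): {"wra":[93,26,67,64,86,95],"xmn":{"dj":55}}
After op 11 (replace /wra/2 60): {"wra":[93,26,60,64,86,95],"xmn":{"dj":55}}
After op 12 (replace /xmn 40): {"wra":[93,26,60,64,86,95],"xmn":40}
After op 13 (add /biq 7): {"biq":7,"wra":[93,26,60,64,86,95],"xmn":40}
After op 14 (remove /biq): {"wra":[93,26,60,64,86,95],"xmn":40}
After op 15 (replace /wra/1 77): {"wra":[93,77,60,64,86,95],"xmn":40}
Value at /wra/1: 77

Answer: 77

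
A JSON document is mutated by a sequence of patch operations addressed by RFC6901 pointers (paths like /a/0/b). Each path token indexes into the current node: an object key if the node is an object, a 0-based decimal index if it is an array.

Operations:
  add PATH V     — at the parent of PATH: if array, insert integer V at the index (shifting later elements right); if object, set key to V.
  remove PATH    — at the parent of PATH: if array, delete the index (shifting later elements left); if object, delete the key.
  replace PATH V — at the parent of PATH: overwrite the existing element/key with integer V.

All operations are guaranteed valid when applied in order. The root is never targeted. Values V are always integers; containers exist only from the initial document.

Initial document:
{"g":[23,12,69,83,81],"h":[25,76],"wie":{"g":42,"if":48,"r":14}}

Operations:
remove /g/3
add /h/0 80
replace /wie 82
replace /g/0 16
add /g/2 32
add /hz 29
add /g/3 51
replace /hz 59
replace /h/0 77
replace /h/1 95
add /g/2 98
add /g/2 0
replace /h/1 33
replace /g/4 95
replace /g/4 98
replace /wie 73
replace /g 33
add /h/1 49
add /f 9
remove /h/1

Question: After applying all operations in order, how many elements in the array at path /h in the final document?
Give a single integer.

After op 1 (remove /g/3): {"g":[23,12,69,81],"h":[25,76],"wie":{"g":42,"if":48,"r":14}}
After op 2 (add /h/0 80): {"g":[23,12,69,81],"h":[80,25,76],"wie":{"g":42,"if":48,"r":14}}
After op 3 (replace /wie 82): {"g":[23,12,69,81],"h":[80,25,76],"wie":82}
After op 4 (replace /g/0 16): {"g":[16,12,69,81],"h":[80,25,76],"wie":82}
After op 5 (add /g/2 32): {"g":[16,12,32,69,81],"h":[80,25,76],"wie":82}
After op 6 (add /hz 29): {"g":[16,12,32,69,81],"h":[80,25,76],"hz":29,"wie":82}
After op 7 (add /g/3 51): {"g":[16,12,32,51,69,81],"h":[80,25,76],"hz":29,"wie":82}
After op 8 (replace /hz 59): {"g":[16,12,32,51,69,81],"h":[80,25,76],"hz":59,"wie":82}
After op 9 (replace /h/0 77): {"g":[16,12,32,51,69,81],"h":[77,25,76],"hz":59,"wie":82}
After op 10 (replace /h/1 95): {"g":[16,12,32,51,69,81],"h":[77,95,76],"hz":59,"wie":82}
After op 11 (add /g/2 98): {"g":[16,12,98,32,51,69,81],"h":[77,95,76],"hz":59,"wie":82}
After op 12 (add /g/2 0): {"g":[16,12,0,98,32,51,69,81],"h":[77,95,76],"hz":59,"wie":82}
After op 13 (replace /h/1 33): {"g":[16,12,0,98,32,51,69,81],"h":[77,33,76],"hz":59,"wie":82}
After op 14 (replace /g/4 95): {"g":[16,12,0,98,95,51,69,81],"h":[77,33,76],"hz":59,"wie":82}
After op 15 (replace /g/4 98): {"g":[16,12,0,98,98,51,69,81],"h":[77,33,76],"hz":59,"wie":82}
After op 16 (replace /wie 73): {"g":[16,12,0,98,98,51,69,81],"h":[77,33,76],"hz":59,"wie":73}
After op 17 (replace /g 33): {"g":33,"h":[77,33,76],"hz":59,"wie":73}
After op 18 (add /h/1 49): {"g":33,"h":[77,49,33,76],"hz":59,"wie":73}
After op 19 (add /f 9): {"f":9,"g":33,"h":[77,49,33,76],"hz":59,"wie":73}
After op 20 (remove /h/1): {"f":9,"g":33,"h":[77,33,76],"hz":59,"wie":73}
Size at path /h: 3

Answer: 3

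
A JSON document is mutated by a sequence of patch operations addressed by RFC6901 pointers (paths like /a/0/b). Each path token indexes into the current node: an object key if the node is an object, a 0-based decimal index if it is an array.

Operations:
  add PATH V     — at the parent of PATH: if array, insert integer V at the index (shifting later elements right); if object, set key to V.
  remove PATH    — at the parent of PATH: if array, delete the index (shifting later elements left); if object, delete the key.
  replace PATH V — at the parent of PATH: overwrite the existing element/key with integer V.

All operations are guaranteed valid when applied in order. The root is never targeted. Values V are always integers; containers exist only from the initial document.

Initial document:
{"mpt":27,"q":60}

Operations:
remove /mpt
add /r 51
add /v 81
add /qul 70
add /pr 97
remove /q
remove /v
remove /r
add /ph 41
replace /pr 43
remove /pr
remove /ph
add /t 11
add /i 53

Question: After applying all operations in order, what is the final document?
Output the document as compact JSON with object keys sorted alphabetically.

After op 1 (remove /mpt): {"q":60}
After op 2 (add /r 51): {"q":60,"r":51}
After op 3 (add /v 81): {"q":60,"r":51,"v":81}
After op 4 (add /qul 70): {"q":60,"qul":70,"r":51,"v":81}
After op 5 (add /pr 97): {"pr":97,"q":60,"qul":70,"r":51,"v":81}
After op 6 (remove /q): {"pr":97,"qul":70,"r":51,"v":81}
After op 7 (remove /v): {"pr":97,"qul":70,"r":51}
After op 8 (remove /r): {"pr":97,"qul":70}
After op 9 (add /ph 41): {"ph":41,"pr":97,"qul":70}
After op 10 (replace /pr 43): {"ph":41,"pr":43,"qul":70}
After op 11 (remove /pr): {"ph":41,"qul":70}
After op 12 (remove /ph): {"qul":70}
After op 13 (add /t 11): {"qul":70,"t":11}
After op 14 (add /i 53): {"i":53,"qul":70,"t":11}

Answer: {"i":53,"qul":70,"t":11}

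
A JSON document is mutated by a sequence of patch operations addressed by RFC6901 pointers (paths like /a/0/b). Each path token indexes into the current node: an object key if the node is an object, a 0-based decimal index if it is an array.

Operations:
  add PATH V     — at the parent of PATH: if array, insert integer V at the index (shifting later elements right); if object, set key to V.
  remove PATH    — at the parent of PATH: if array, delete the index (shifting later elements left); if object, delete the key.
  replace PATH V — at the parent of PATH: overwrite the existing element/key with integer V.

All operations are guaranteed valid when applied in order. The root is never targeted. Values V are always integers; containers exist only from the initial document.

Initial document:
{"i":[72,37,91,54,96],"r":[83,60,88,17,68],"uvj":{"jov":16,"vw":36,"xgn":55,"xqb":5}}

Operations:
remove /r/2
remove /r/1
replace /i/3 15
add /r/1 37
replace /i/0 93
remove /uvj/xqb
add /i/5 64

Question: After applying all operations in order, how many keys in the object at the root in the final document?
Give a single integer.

Answer: 3

Derivation:
After op 1 (remove /r/2): {"i":[72,37,91,54,96],"r":[83,60,17,68],"uvj":{"jov":16,"vw":36,"xgn":55,"xqb":5}}
After op 2 (remove /r/1): {"i":[72,37,91,54,96],"r":[83,17,68],"uvj":{"jov":16,"vw":36,"xgn":55,"xqb":5}}
After op 3 (replace /i/3 15): {"i":[72,37,91,15,96],"r":[83,17,68],"uvj":{"jov":16,"vw":36,"xgn":55,"xqb":5}}
After op 4 (add /r/1 37): {"i":[72,37,91,15,96],"r":[83,37,17,68],"uvj":{"jov":16,"vw":36,"xgn":55,"xqb":5}}
After op 5 (replace /i/0 93): {"i":[93,37,91,15,96],"r":[83,37,17,68],"uvj":{"jov":16,"vw":36,"xgn":55,"xqb":5}}
After op 6 (remove /uvj/xqb): {"i":[93,37,91,15,96],"r":[83,37,17,68],"uvj":{"jov":16,"vw":36,"xgn":55}}
After op 7 (add /i/5 64): {"i":[93,37,91,15,96,64],"r":[83,37,17,68],"uvj":{"jov":16,"vw":36,"xgn":55}}
Size at the root: 3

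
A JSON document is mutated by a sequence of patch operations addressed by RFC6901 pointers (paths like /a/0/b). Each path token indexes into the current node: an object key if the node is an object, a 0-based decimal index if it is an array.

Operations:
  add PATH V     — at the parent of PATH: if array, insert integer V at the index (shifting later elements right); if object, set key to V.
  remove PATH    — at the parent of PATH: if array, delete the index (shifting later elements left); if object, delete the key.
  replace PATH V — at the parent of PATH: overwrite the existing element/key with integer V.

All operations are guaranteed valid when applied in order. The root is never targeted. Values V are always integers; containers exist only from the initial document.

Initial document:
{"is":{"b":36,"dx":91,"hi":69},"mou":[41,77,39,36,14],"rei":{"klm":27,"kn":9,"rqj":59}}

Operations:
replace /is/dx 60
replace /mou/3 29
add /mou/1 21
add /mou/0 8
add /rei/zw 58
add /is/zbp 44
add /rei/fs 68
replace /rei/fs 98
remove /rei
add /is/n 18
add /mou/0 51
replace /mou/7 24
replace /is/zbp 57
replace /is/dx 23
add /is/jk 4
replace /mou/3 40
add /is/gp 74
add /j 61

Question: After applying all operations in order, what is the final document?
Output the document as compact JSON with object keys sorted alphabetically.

After op 1 (replace /is/dx 60): {"is":{"b":36,"dx":60,"hi":69},"mou":[41,77,39,36,14],"rei":{"klm":27,"kn":9,"rqj":59}}
After op 2 (replace /mou/3 29): {"is":{"b":36,"dx":60,"hi":69},"mou":[41,77,39,29,14],"rei":{"klm":27,"kn":9,"rqj":59}}
After op 3 (add /mou/1 21): {"is":{"b":36,"dx":60,"hi":69},"mou":[41,21,77,39,29,14],"rei":{"klm":27,"kn":9,"rqj":59}}
After op 4 (add /mou/0 8): {"is":{"b":36,"dx":60,"hi":69},"mou":[8,41,21,77,39,29,14],"rei":{"klm":27,"kn":9,"rqj":59}}
After op 5 (add /rei/zw 58): {"is":{"b":36,"dx":60,"hi":69},"mou":[8,41,21,77,39,29,14],"rei":{"klm":27,"kn":9,"rqj":59,"zw":58}}
After op 6 (add /is/zbp 44): {"is":{"b":36,"dx":60,"hi":69,"zbp":44},"mou":[8,41,21,77,39,29,14],"rei":{"klm":27,"kn":9,"rqj":59,"zw":58}}
After op 7 (add /rei/fs 68): {"is":{"b":36,"dx":60,"hi":69,"zbp":44},"mou":[8,41,21,77,39,29,14],"rei":{"fs":68,"klm":27,"kn":9,"rqj":59,"zw":58}}
After op 8 (replace /rei/fs 98): {"is":{"b":36,"dx":60,"hi":69,"zbp":44},"mou":[8,41,21,77,39,29,14],"rei":{"fs":98,"klm":27,"kn":9,"rqj":59,"zw":58}}
After op 9 (remove /rei): {"is":{"b":36,"dx":60,"hi":69,"zbp":44},"mou":[8,41,21,77,39,29,14]}
After op 10 (add /is/n 18): {"is":{"b":36,"dx":60,"hi":69,"n":18,"zbp":44},"mou":[8,41,21,77,39,29,14]}
After op 11 (add /mou/0 51): {"is":{"b":36,"dx":60,"hi":69,"n":18,"zbp":44},"mou":[51,8,41,21,77,39,29,14]}
After op 12 (replace /mou/7 24): {"is":{"b":36,"dx":60,"hi":69,"n":18,"zbp":44},"mou":[51,8,41,21,77,39,29,24]}
After op 13 (replace /is/zbp 57): {"is":{"b":36,"dx":60,"hi":69,"n":18,"zbp":57},"mou":[51,8,41,21,77,39,29,24]}
After op 14 (replace /is/dx 23): {"is":{"b":36,"dx":23,"hi":69,"n":18,"zbp":57},"mou":[51,8,41,21,77,39,29,24]}
After op 15 (add /is/jk 4): {"is":{"b":36,"dx":23,"hi":69,"jk":4,"n":18,"zbp":57},"mou":[51,8,41,21,77,39,29,24]}
After op 16 (replace /mou/3 40): {"is":{"b":36,"dx":23,"hi":69,"jk":4,"n":18,"zbp":57},"mou":[51,8,41,40,77,39,29,24]}
After op 17 (add /is/gp 74): {"is":{"b":36,"dx":23,"gp":74,"hi":69,"jk":4,"n":18,"zbp":57},"mou":[51,8,41,40,77,39,29,24]}
After op 18 (add /j 61): {"is":{"b":36,"dx":23,"gp":74,"hi":69,"jk":4,"n":18,"zbp":57},"j":61,"mou":[51,8,41,40,77,39,29,24]}

Answer: {"is":{"b":36,"dx":23,"gp":74,"hi":69,"jk":4,"n":18,"zbp":57},"j":61,"mou":[51,8,41,40,77,39,29,24]}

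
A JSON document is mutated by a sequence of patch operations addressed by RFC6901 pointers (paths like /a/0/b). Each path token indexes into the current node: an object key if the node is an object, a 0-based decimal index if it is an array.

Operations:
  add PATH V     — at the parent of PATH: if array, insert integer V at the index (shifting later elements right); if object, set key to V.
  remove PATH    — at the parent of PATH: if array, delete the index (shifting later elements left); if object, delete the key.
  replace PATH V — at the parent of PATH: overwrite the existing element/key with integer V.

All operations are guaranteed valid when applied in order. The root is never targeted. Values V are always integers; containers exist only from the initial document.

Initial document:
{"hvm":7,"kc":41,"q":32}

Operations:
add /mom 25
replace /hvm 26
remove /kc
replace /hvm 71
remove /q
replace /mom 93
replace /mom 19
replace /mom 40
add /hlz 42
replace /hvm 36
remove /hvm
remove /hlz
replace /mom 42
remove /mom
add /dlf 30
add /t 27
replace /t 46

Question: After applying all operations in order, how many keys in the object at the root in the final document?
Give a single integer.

After op 1 (add /mom 25): {"hvm":7,"kc":41,"mom":25,"q":32}
After op 2 (replace /hvm 26): {"hvm":26,"kc":41,"mom":25,"q":32}
After op 3 (remove /kc): {"hvm":26,"mom":25,"q":32}
After op 4 (replace /hvm 71): {"hvm":71,"mom":25,"q":32}
After op 5 (remove /q): {"hvm":71,"mom":25}
After op 6 (replace /mom 93): {"hvm":71,"mom":93}
After op 7 (replace /mom 19): {"hvm":71,"mom":19}
After op 8 (replace /mom 40): {"hvm":71,"mom":40}
After op 9 (add /hlz 42): {"hlz":42,"hvm":71,"mom":40}
After op 10 (replace /hvm 36): {"hlz":42,"hvm":36,"mom":40}
After op 11 (remove /hvm): {"hlz":42,"mom":40}
After op 12 (remove /hlz): {"mom":40}
After op 13 (replace /mom 42): {"mom":42}
After op 14 (remove /mom): {}
After op 15 (add /dlf 30): {"dlf":30}
After op 16 (add /t 27): {"dlf":30,"t":27}
After op 17 (replace /t 46): {"dlf":30,"t":46}
Size at the root: 2

Answer: 2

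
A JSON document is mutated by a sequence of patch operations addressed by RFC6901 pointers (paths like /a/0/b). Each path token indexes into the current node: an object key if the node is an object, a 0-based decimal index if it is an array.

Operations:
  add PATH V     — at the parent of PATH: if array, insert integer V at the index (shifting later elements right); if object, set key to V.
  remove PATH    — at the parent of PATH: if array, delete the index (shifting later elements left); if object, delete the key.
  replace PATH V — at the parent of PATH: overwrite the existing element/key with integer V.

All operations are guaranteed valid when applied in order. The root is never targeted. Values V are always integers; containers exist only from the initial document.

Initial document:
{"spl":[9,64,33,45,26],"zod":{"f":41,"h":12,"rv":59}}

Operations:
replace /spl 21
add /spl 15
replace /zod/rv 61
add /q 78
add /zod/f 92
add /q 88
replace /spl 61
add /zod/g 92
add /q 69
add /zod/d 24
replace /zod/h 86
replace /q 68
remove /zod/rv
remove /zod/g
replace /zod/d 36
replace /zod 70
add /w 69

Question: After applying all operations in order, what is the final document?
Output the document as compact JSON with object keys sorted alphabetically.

After op 1 (replace /spl 21): {"spl":21,"zod":{"f":41,"h":12,"rv":59}}
After op 2 (add /spl 15): {"spl":15,"zod":{"f":41,"h":12,"rv":59}}
After op 3 (replace /zod/rv 61): {"spl":15,"zod":{"f":41,"h":12,"rv":61}}
After op 4 (add /q 78): {"q":78,"spl":15,"zod":{"f":41,"h":12,"rv":61}}
After op 5 (add /zod/f 92): {"q":78,"spl":15,"zod":{"f":92,"h":12,"rv":61}}
After op 6 (add /q 88): {"q":88,"spl":15,"zod":{"f":92,"h":12,"rv":61}}
After op 7 (replace /spl 61): {"q":88,"spl":61,"zod":{"f":92,"h":12,"rv":61}}
After op 8 (add /zod/g 92): {"q":88,"spl":61,"zod":{"f":92,"g":92,"h":12,"rv":61}}
After op 9 (add /q 69): {"q":69,"spl":61,"zod":{"f":92,"g":92,"h":12,"rv":61}}
After op 10 (add /zod/d 24): {"q":69,"spl":61,"zod":{"d":24,"f":92,"g":92,"h":12,"rv":61}}
After op 11 (replace /zod/h 86): {"q":69,"spl":61,"zod":{"d":24,"f":92,"g":92,"h":86,"rv":61}}
After op 12 (replace /q 68): {"q":68,"spl":61,"zod":{"d":24,"f":92,"g":92,"h":86,"rv":61}}
After op 13 (remove /zod/rv): {"q":68,"spl":61,"zod":{"d":24,"f":92,"g":92,"h":86}}
After op 14 (remove /zod/g): {"q":68,"spl":61,"zod":{"d":24,"f":92,"h":86}}
After op 15 (replace /zod/d 36): {"q":68,"spl":61,"zod":{"d":36,"f":92,"h":86}}
After op 16 (replace /zod 70): {"q":68,"spl":61,"zod":70}
After op 17 (add /w 69): {"q":68,"spl":61,"w":69,"zod":70}

Answer: {"q":68,"spl":61,"w":69,"zod":70}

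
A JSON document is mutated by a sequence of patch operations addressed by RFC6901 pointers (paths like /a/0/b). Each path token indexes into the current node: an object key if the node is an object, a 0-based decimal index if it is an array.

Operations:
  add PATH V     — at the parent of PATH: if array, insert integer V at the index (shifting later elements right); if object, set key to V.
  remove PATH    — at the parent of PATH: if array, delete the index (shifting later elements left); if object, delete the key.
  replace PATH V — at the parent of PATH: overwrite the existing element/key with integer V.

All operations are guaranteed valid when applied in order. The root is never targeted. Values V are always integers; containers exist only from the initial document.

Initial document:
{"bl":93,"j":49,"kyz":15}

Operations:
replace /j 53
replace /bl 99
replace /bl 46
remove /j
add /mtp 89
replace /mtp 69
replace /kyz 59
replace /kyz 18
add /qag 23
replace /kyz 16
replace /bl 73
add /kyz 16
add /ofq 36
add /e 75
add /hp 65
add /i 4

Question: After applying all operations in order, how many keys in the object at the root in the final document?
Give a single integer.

Answer: 8

Derivation:
After op 1 (replace /j 53): {"bl":93,"j":53,"kyz":15}
After op 2 (replace /bl 99): {"bl":99,"j":53,"kyz":15}
After op 3 (replace /bl 46): {"bl":46,"j":53,"kyz":15}
After op 4 (remove /j): {"bl":46,"kyz":15}
After op 5 (add /mtp 89): {"bl":46,"kyz":15,"mtp":89}
After op 6 (replace /mtp 69): {"bl":46,"kyz":15,"mtp":69}
After op 7 (replace /kyz 59): {"bl":46,"kyz":59,"mtp":69}
After op 8 (replace /kyz 18): {"bl":46,"kyz":18,"mtp":69}
After op 9 (add /qag 23): {"bl":46,"kyz":18,"mtp":69,"qag":23}
After op 10 (replace /kyz 16): {"bl":46,"kyz":16,"mtp":69,"qag":23}
After op 11 (replace /bl 73): {"bl":73,"kyz":16,"mtp":69,"qag":23}
After op 12 (add /kyz 16): {"bl":73,"kyz":16,"mtp":69,"qag":23}
After op 13 (add /ofq 36): {"bl":73,"kyz":16,"mtp":69,"ofq":36,"qag":23}
After op 14 (add /e 75): {"bl":73,"e":75,"kyz":16,"mtp":69,"ofq":36,"qag":23}
After op 15 (add /hp 65): {"bl":73,"e":75,"hp":65,"kyz":16,"mtp":69,"ofq":36,"qag":23}
After op 16 (add /i 4): {"bl":73,"e":75,"hp":65,"i":4,"kyz":16,"mtp":69,"ofq":36,"qag":23}
Size at the root: 8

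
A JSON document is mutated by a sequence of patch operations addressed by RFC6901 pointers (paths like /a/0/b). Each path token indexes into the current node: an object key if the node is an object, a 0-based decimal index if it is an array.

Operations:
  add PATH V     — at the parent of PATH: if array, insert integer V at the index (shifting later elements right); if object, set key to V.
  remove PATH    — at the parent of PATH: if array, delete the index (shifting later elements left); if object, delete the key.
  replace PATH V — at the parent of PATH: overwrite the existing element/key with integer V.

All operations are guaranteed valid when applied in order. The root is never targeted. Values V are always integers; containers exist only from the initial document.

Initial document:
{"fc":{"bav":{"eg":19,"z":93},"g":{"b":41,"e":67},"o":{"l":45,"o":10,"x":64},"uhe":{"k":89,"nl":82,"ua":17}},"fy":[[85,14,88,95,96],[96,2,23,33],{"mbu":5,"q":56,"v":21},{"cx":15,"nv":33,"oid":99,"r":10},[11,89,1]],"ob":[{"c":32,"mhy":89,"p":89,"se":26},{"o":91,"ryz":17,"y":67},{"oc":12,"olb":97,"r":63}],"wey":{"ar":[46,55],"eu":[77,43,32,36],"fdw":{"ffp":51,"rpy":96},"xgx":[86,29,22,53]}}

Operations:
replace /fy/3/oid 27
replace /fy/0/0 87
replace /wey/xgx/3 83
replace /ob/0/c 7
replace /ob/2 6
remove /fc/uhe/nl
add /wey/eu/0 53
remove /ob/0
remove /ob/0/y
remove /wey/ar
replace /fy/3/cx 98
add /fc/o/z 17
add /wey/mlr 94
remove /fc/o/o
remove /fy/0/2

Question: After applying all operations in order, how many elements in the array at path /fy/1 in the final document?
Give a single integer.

Answer: 4

Derivation:
After op 1 (replace /fy/3/oid 27): {"fc":{"bav":{"eg":19,"z":93},"g":{"b":41,"e":67},"o":{"l":45,"o":10,"x":64},"uhe":{"k":89,"nl":82,"ua":17}},"fy":[[85,14,88,95,96],[96,2,23,33],{"mbu":5,"q":56,"v":21},{"cx":15,"nv":33,"oid":27,"r":10},[11,89,1]],"ob":[{"c":32,"mhy":89,"p":89,"se":26},{"o":91,"ryz":17,"y":67},{"oc":12,"olb":97,"r":63}],"wey":{"ar":[46,55],"eu":[77,43,32,36],"fdw":{"ffp":51,"rpy":96},"xgx":[86,29,22,53]}}
After op 2 (replace /fy/0/0 87): {"fc":{"bav":{"eg":19,"z":93},"g":{"b":41,"e":67},"o":{"l":45,"o":10,"x":64},"uhe":{"k":89,"nl":82,"ua":17}},"fy":[[87,14,88,95,96],[96,2,23,33],{"mbu":5,"q":56,"v":21},{"cx":15,"nv":33,"oid":27,"r":10},[11,89,1]],"ob":[{"c":32,"mhy":89,"p":89,"se":26},{"o":91,"ryz":17,"y":67},{"oc":12,"olb":97,"r":63}],"wey":{"ar":[46,55],"eu":[77,43,32,36],"fdw":{"ffp":51,"rpy":96},"xgx":[86,29,22,53]}}
After op 3 (replace /wey/xgx/3 83): {"fc":{"bav":{"eg":19,"z":93},"g":{"b":41,"e":67},"o":{"l":45,"o":10,"x":64},"uhe":{"k":89,"nl":82,"ua":17}},"fy":[[87,14,88,95,96],[96,2,23,33],{"mbu":5,"q":56,"v":21},{"cx":15,"nv":33,"oid":27,"r":10},[11,89,1]],"ob":[{"c":32,"mhy":89,"p":89,"se":26},{"o":91,"ryz":17,"y":67},{"oc":12,"olb":97,"r":63}],"wey":{"ar":[46,55],"eu":[77,43,32,36],"fdw":{"ffp":51,"rpy":96},"xgx":[86,29,22,83]}}
After op 4 (replace /ob/0/c 7): {"fc":{"bav":{"eg":19,"z":93},"g":{"b":41,"e":67},"o":{"l":45,"o":10,"x":64},"uhe":{"k":89,"nl":82,"ua":17}},"fy":[[87,14,88,95,96],[96,2,23,33],{"mbu":5,"q":56,"v":21},{"cx":15,"nv":33,"oid":27,"r":10},[11,89,1]],"ob":[{"c":7,"mhy":89,"p":89,"se":26},{"o":91,"ryz":17,"y":67},{"oc":12,"olb":97,"r":63}],"wey":{"ar":[46,55],"eu":[77,43,32,36],"fdw":{"ffp":51,"rpy":96},"xgx":[86,29,22,83]}}
After op 5 (replace /ob/2 6): {"fc":{"bav":{"eg":19,"z":93},"g":{"b":41,"e":67},"o":{"l":45,"o":10,"x":64},"uhe":{"k":89,"nl":82,"ua":17}},"fy":[[87,14,88,95,96],[96,2,23,33],{"mbu":5,"q":56,"v":21},{"cx":15,"nv":33,"oid":27,"r":10},[11,89,1]],"ob":[{"c":7,"mhy":89,"p":89,"se":26},{"o":91,"ryz":17,"y":67},6],"wey":{"ar":[46,55],"eu":[77,43,32,36],"fdw":{"ffp":51,"rpy":96},"xgx":[86,29,22,83]}}
After op 6 (remove /fc/uhe/nl): {"fc":{"bav":{"eg":19,"z":93},"g":{"b":41,"e":67},"o":{"l":45,"o":10,"x":64},"uhe":{"k":89,"ua":17}},"fy":[[87,14,88,95,96],[96,2,23,33],{"mbu":5,"q":56,"v":21},{"cx":15,"nv":33,"oid":27,"r":10},[11,89,1]],"ob":[{"c":7,"mhy":89,"p":89,"se":26},{"o":91,"ryz":17,"y":67},6],"wey":{"ar":[46,55],"eu":[77,43,32,36],"fdw":{"ffp":51,"rpy":96},"xgx":[86,29,22,83]}}
After op 7 (add /wey/eu/0 53): {"fc":{"bav":{"eg":19,"z":93},"g":{"b":41,"e":67},"o":{"l":45,"o":10,"x":64},"uhe":{"k":89,"ua":17}},"fy":[[87,14,88,95,96],[96,2,23,33],{"mbu":5,"q":56,"v":21},{"cx":15,"nv":33,"oid":27,"r":10},[11,89,1]],"ob":[{"c":7,"mhy":89,"p":89,"se":26},{"o":91,"ryz":17,"y":67},6],"wey":{"ar":[46,55],"eu":[53,77,43,32,36],"fdw":{"ffp":51,"rpy":96},"xgx":[86,29,22,83]}}
After op 8 (remove /ob/0): {"fc":{"bav":{"eg":19,"z":93},"g":{"b":41,"e":67},"o":{"l":45,"o":10,"x":64},"uhe":{"k":89,"ua":17}},"fy":[[87,14,88,95,96],[96,2,23,33],{"mbu":5,"q":56,"v":21},{"cx":15,"nv":33,"oid":27,"r":10},[11,89,1]],"ob":[{"o":91,"ryz":17,"y":67},6],"wey":{"ar":[46,55],"eu":[53,77,43,32,36],"fdw":{"ffp":51,"rpy":96},"xgx":[86,29,22,83]}}
After op 9 (remove /ob/0/y): {"fc":{"bav":{"eg":19,"z":93},"g":{"b":41,"e":67},"o":{"l":45,"o":10,"x":64},"uhe":{"k":89,"ua":17}},"fy":[[87,14,88,95,96],[96,2,23,33],{"mbu":5,"q":56,"v":21},{"cx":15,"nv":33,"oid":27,"r":10},[11,89,1]],"ob":[{"o":91,"ryz":17},6],"wey":{"ar":[46,55],"eu":[53,77,43,32,36],"fdw":{"ffp":51,"rpy":96},"xgx":[86,29,22,83]}}
After op 10 (remove /wey/ar): {"fc":{"bav":{"eg":19,"z":93},"g":{"b":41,"e":67},"o":{"l":45,"o":10,"x":64},"uhe":{"k":89,"ua":17}},"fy":[[87,14,88,95,96],[96,2,23,33],{"mbu":5,"q":56,"v":21},{"cx":15,"nv":33,"oid":27,"r":10},[11,89,1]],"ob":[{"o":91,"ryz":17},6],"wey":{"eu":[53,77,43,32,36],"fdw":{"ffp":51,"rpy":96},"xgx":[86,29,22,83]}}
After op 11 (replace /fy/3/cx 98): {"fc":{"bav":{"eg":19,"z":93},"g":{"b":41,"e":67},"o":{"l":45,"o":10,"x":64},"uhe":{"k":89,"ua":17}},"fy":[[87,14,88,95,96],[96,2,23,33],{"mbu":5,"q":56,"v":21},{"cx":98,"nv":33,"oid":27,"r":10},[11,89,1]],"ob":[{"o":91,"ryz":17},6],"wey":{"eu":[53,77,43,32,36],"fdw":{"ffp":51,"rpy":96},"xgx":[86,29,22,83]}}
After op 12 (add /fc/o/z 17): {"fc":{"bav":{"eg":19,"z":93},"g":{"b":41,"e":67},"o":{"l":45,"o":10,"x":64,"z":17},"uhe":{"k":89,"ua":17}},"fy":[[87,14,88,95,96],[96,2,23,33],{"mbu":5,"q":56,"v":21},{"cx":98,"nv":33,"oid":27,"r":10},[11,89,1]],"ob":[{"o":91,"ryz":17},6],"wey":{"eu":[53,77,43,32,36],"fdw":{"ffp":51,"rpy":96},"xgx":[86,29,22,83]}}
After op 13 (add /wey/mlr 94): {"fc":{"bav":{"eg":19,"z":93},"g":{"b":41,"e":67},"o":{"l":45,"o":10,"x":64,"z":17},"uhe":{"k":89,"ua":17}},"fy":[[87,14,88,95,96],[96,2,23,33],{"mbu":5,"q":56,"v":21},{"cx":98,"nv":33,"oid":27,"r":10},[11,89,1]],"ob":[{"o":91,"ryz":17},6],"wey":{"eu":[53,77,43,32,36],"fdw":{"ffp":51,"rpy":96},"mlr":94,"xgx":[86,29,22,83]}}
After op 14 (remove /fc/o/o): {"fc":{"bav":{"eg":19,"z":93},"g":{"b":41,"e":67},"o":{"l":45,"x":64,"z":17},"uhe":{"k":89,"ua":17}},"fy":[[87,14,88,95,96],[96,2,23,33],{"mbu":5,"q":56,"v":21},{"cx":98,"nv":33,"oid":27,"r":10},[11,89,1]],"ob":[{"o":91,"ryz":17},6],"wey":{"eu":[53,77,43,32,36],"fdw":{"ffp":51,"rpy":96},"mlr":94,"xgx":[86,29,22,83]}}
After op 15 (remove /fy/0/2): {"fc":{"bav":{"eg":19,"z":93},"g":{"b":41,"e":67},"o":{"l":45,"x":64,"z":17},"uhe":{"k":89,"ua":17}},"fy":[[87,14,95,96],[96,2,23,33],{"mbu":5,"q":56,"v":21},{"cx":98,"nv":33,"oid":27,"r":10},[11,89,1]],"ob":[{"o":91,"ryz":17},6],"wey":{"eu":[53,77,43,32,36],"fdw":{"ffp":51,"rpy":96},"mlr":94,"xgx":[86,29,22,83]}}
Size at path /fy/1: 4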